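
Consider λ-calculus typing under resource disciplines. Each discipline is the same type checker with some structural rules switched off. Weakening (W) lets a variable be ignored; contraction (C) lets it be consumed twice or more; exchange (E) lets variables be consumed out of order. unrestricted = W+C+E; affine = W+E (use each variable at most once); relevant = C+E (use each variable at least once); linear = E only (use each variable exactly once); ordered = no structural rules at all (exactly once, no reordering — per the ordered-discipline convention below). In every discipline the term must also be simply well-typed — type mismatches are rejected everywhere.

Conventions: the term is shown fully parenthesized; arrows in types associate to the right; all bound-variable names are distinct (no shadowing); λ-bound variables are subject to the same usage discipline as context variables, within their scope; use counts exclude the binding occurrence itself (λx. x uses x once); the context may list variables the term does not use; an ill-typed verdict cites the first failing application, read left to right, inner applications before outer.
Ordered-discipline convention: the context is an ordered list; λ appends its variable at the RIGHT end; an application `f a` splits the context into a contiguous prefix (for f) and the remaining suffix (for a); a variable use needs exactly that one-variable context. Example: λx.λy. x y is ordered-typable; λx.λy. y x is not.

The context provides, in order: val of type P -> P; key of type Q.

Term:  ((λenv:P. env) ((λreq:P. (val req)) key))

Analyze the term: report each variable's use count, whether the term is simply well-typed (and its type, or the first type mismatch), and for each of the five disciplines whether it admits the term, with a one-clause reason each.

use counts: val ×1; key ×1; env (bound) ×1; req (bound) ×1
left-to-right use order: env, val, req, key
typing: ill-typed: an application expects P but receives Q
ordered ✗ (the type mismatch rejects it)
linear ✗ (not simply typable)
affine ✗ (fails simple typing)
relevant ✗ (a type mismatch blocks all five)
unrestricted ✗ (the type mismatch rejects it)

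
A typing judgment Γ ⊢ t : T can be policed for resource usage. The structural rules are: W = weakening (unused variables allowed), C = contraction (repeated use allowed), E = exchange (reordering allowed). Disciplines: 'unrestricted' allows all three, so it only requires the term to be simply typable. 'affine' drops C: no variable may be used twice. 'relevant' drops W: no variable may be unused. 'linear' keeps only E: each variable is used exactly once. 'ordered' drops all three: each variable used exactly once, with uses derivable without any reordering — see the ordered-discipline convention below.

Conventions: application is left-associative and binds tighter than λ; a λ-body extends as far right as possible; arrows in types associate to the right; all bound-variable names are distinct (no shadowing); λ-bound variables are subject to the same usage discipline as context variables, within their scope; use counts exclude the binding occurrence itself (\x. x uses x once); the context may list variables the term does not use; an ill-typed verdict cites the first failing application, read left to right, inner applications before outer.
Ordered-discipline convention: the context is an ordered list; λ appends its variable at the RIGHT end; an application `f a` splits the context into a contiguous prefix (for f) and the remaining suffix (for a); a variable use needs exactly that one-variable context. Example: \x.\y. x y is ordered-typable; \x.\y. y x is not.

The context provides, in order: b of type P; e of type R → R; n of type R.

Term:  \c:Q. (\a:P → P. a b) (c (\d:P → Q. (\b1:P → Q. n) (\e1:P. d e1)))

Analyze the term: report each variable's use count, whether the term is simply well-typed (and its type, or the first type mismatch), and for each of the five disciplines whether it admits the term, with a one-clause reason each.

variable uses: b ×1, e ×0, n ×1, c (λ-bound) ×1, a (λ-bound) ×1, d (λ-bound) ×1, b1 (λ-bound) ×0, e1 (λ-bound) ×1
left-to-right use order: a, b, c, n, d, e1
typing: ill-typed: can't apply a value of type Q
ordered: ✗, not simply typable
linear: ✗, fails simple typing
affine: ✗, a type mismatch blocks all five
relevant: ✗, the type mismatch rejects it
unrestricted: ✗, not simply typable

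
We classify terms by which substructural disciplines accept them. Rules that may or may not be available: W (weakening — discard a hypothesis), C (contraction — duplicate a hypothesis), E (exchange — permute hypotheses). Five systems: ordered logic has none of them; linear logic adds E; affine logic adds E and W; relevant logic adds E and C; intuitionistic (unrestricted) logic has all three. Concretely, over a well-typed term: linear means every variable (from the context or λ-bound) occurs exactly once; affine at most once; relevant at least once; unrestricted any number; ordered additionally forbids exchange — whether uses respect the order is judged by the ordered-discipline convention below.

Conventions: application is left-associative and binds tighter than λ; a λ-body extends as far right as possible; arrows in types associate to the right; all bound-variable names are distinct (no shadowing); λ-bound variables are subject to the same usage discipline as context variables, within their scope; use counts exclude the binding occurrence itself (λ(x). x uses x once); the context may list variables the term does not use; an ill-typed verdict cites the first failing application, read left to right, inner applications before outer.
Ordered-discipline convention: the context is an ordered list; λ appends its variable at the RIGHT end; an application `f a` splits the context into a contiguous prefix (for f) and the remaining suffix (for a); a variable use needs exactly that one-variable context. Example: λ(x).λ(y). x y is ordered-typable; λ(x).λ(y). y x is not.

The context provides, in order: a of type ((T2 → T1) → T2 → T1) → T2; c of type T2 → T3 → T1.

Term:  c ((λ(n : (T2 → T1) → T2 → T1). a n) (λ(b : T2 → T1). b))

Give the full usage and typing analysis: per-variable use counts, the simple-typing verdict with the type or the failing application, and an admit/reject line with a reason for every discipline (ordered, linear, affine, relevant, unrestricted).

variable uses: a ×1, c ×1, n [bound] ×1, b [bound] ×1
use order (left to right): c, a, n, b
typing: well-typed — term : T3 → T1
ordered: ✗ — no ordered split (uses run c, a, n, b)
linear: ✓ — single use per variable (a, c, n, b)
affine: ✓ — none of a, c, n, b used more than once
relevant: ✓ — every one of a, c, n, b appears
unrestricted: ✓ — typability at T3 → T1 is all that's needed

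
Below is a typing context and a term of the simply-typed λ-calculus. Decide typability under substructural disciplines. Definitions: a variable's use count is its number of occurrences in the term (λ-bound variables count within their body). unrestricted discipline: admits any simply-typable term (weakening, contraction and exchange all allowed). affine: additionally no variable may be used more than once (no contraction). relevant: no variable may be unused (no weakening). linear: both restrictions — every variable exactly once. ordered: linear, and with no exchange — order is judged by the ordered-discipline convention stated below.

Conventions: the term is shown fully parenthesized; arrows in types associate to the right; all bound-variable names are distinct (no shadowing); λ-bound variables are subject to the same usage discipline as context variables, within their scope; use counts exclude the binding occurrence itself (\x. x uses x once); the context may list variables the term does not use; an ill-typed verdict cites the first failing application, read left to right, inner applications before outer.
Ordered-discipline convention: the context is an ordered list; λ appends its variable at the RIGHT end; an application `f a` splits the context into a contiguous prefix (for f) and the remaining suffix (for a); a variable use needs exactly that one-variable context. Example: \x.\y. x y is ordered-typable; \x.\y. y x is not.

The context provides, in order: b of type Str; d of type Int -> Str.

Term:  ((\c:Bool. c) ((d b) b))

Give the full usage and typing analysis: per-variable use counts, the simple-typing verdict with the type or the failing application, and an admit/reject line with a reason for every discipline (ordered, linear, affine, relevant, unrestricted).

counts: b=2, d=1, c [bound]=1
use order (left to right): c, d, b, b
typing: ill-typed: a function awaiting Int gets Str
ordered: ✗ — fails simple typing
linear: ✗ — a type mismatch blocks all five
affine: ✗ — the type mismatch rejects it
relevant: ✗ — not simply typable
unrestricted: ✗ — fails simple typing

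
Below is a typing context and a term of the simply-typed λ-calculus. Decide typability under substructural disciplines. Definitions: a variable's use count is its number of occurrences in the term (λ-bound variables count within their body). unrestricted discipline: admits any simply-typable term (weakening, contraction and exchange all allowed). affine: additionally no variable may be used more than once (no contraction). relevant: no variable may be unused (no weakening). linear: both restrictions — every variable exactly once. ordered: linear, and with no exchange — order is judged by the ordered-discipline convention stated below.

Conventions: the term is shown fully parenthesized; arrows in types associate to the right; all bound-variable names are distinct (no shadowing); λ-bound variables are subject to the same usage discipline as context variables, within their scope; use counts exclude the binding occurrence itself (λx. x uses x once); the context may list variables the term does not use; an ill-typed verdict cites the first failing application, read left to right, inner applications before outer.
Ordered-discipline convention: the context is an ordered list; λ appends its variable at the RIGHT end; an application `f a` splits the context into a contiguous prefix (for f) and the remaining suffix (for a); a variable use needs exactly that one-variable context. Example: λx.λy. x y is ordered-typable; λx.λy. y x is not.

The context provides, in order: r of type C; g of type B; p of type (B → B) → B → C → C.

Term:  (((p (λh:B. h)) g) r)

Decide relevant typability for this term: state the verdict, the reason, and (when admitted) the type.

yes — none of r, g, p, h goes unused; term : C
use counts: r: 1×, g: 1×, p: 1×, h (λ-bound): 1×
left-to-right use order: p, h, g, r
typing: the term checks, with type C
all disciplines: ordered ✗, linear ✓, affine ✓, relevant ✓, unrestricted ✓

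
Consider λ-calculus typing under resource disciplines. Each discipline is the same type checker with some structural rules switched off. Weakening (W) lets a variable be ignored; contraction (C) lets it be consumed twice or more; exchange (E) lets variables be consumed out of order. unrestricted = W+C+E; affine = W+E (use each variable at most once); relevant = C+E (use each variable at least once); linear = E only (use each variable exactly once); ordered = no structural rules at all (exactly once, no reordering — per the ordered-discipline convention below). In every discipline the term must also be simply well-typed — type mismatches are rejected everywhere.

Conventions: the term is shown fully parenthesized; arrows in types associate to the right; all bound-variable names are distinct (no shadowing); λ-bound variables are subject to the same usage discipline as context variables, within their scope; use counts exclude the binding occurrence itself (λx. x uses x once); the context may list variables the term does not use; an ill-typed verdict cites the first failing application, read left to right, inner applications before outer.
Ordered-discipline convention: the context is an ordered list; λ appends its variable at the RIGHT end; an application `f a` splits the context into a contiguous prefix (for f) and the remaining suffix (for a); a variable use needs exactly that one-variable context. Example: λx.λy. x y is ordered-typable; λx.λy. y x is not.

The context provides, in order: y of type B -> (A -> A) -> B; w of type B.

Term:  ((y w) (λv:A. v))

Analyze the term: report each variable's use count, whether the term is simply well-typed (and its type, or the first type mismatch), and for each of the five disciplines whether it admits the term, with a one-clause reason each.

use counts: y: 1, w: 1, v (bound): 1
use order (left to right): y, w, v
typing: the term checks, with type B
ordered ✓ (one use each (y, w, v); ordered split holds)
linear ✓ (y, w, v: one use apiece)
affine ✓ (no duplicate uses among y, w, v)
relevant ✓ (y, w, v: all used, weakening unneeded)
unrestricted ✓ (type-checks (B) and nothing is barred)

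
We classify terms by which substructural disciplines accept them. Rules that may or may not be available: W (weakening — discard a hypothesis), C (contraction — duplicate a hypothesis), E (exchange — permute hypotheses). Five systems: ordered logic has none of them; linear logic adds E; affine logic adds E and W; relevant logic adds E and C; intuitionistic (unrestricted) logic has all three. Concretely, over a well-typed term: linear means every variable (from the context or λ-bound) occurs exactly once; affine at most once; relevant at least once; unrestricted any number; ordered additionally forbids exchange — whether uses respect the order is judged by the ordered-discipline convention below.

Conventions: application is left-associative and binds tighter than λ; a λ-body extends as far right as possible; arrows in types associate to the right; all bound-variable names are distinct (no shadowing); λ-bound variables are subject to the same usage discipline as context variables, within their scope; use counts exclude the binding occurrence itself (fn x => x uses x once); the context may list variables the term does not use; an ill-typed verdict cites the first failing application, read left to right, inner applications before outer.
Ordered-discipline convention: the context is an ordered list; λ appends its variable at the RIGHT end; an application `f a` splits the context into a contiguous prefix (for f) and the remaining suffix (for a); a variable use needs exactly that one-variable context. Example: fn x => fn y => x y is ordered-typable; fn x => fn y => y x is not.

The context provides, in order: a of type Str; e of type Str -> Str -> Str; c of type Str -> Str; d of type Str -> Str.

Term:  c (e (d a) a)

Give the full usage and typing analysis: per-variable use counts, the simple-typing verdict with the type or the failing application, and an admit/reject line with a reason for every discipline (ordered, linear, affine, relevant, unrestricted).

use counts: a ×2; e ×1; c ×1; d ×1
left-to-right use order: c, e, d, a, a
typing: well-typed at Str
ordered: ✗, a ×2 used more than once (contraction)
linear: ✗, a ×2 used more than once (contraction)
affine: ✗, a ×2 used more than once (contraction)
relevant: ✓, none of a, e, c, d goes unused
unrestricted: ✓, simply typable at Str; W, C, E all held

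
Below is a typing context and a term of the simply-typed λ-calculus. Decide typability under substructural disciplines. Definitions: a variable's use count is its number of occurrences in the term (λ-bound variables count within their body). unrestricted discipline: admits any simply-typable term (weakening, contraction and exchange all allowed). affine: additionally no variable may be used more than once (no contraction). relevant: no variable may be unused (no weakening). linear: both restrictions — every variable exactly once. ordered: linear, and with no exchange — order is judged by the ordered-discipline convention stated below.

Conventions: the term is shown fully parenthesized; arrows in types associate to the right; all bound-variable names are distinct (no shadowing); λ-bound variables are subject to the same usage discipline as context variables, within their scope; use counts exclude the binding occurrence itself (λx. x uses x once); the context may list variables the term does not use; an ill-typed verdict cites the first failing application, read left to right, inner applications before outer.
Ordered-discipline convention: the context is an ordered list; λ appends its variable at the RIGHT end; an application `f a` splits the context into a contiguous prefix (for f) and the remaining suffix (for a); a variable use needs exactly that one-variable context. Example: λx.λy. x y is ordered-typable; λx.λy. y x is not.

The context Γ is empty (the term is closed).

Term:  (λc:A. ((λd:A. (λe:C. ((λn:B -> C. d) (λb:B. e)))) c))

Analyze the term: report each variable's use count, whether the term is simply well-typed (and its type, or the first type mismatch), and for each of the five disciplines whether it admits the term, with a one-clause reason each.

use counts: c (bound)=1; d (bound)=1; e (bound)=1; n (bound)=0; b (bound)=0
left-to-right use order: d, e, c
typing: the term checks, with type A -> C -> A
ordered ✗ (unused: n, b — weakening required)
linear ✗ (unused: n, b — weakening required)
affine ✓ (no duplicate uses among c, d, e, n, b)
relevant ✗ (unused: n, b — weakening required)
unrestricted ✓ (type-checks (A -> C -> A) and nothing is barred)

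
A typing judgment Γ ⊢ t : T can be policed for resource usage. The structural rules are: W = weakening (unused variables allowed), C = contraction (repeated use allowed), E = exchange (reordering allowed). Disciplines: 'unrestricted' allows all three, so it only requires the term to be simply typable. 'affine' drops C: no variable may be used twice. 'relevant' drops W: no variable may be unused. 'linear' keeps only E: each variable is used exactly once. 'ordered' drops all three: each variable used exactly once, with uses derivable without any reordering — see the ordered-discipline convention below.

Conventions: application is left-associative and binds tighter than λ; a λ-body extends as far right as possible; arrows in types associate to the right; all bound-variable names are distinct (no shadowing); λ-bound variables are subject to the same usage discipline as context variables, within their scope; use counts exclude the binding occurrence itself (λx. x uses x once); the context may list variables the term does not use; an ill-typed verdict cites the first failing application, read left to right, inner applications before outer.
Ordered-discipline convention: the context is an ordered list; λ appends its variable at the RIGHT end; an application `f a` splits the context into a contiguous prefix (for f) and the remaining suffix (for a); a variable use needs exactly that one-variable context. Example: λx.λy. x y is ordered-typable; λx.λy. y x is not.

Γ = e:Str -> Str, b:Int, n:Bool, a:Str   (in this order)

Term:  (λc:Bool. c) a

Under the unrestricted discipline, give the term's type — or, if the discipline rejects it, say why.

not well-typed under unrestricted — a type mismatch blocks all five
use counts: e: 0, b: 0, n: 0, a: 1, c (bound): 1
uses in reading order: c, a
typing: ill-typed: an argument Str mismatches the expected Bool
all disciplines: ordered ✗ | linear ✗ | affine ✗ | relevant ✗ | unrestricted ✗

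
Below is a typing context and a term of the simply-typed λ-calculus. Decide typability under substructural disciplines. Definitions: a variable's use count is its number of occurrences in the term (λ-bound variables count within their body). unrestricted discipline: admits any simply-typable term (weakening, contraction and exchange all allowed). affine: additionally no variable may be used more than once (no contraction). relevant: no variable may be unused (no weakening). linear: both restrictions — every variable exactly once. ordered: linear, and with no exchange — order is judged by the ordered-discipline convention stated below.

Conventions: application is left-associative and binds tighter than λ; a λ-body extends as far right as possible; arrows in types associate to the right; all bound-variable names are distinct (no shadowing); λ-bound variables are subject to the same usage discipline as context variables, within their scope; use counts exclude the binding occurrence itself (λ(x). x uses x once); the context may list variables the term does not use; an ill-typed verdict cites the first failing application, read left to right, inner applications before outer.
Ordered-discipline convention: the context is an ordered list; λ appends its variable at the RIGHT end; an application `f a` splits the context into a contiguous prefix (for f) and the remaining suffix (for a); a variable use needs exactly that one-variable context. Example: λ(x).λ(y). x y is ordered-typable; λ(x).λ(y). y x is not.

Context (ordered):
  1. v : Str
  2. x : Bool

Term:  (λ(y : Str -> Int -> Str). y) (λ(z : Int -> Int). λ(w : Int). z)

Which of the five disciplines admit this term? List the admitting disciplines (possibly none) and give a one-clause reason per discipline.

admitting disciplines: none
use counts: v=0, x=0, y (λ-bound)=1, z (λ-bound)=1, w (λ-bound)=0
use order (left to right): y, z
typing: ill-typed: a function awaiting Str -> Int -> Str gets (Int -> Int) -> Int -> Int -> Int
ordered: ✗, a type mismatch blocks all five
linear: ✗, the type mismatch rejects it
affine: ✗, not simply typable
relevant: ✗, fails simple typing
unrestricted: ✗, a type mismatch blocks all five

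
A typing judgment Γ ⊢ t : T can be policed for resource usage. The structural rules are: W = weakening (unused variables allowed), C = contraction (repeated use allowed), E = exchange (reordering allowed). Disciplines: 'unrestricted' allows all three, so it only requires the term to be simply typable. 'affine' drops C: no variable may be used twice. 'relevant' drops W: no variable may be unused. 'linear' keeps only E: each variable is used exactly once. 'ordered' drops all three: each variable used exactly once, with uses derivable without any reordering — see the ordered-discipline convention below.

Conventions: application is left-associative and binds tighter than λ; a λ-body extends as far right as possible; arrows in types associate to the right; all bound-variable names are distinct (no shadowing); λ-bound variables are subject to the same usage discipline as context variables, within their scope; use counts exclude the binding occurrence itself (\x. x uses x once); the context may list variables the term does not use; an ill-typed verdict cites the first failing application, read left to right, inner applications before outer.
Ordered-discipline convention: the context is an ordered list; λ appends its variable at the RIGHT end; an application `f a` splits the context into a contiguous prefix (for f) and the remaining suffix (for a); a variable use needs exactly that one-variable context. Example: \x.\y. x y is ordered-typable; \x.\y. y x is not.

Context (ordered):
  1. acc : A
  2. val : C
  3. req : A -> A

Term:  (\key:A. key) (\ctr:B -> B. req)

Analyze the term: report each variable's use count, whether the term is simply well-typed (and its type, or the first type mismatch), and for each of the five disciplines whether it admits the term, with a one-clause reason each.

use counts: acc: 0×; val: 0×; req: 1×; key (λ-bound): 1×; ctr (λ-bound): 0×
uses in reading order: key, req
typing: ill-typed: a function awaiting A gets (B -> B) -> A -> A
ordered: ✗ — not simply typable
linear: ✗ — fails simple typing
affine: ✗ — a type mismatch blocks all five
relevant: ✗ — the type mismatch rejects it
unrestricted: ✗ — not simply typable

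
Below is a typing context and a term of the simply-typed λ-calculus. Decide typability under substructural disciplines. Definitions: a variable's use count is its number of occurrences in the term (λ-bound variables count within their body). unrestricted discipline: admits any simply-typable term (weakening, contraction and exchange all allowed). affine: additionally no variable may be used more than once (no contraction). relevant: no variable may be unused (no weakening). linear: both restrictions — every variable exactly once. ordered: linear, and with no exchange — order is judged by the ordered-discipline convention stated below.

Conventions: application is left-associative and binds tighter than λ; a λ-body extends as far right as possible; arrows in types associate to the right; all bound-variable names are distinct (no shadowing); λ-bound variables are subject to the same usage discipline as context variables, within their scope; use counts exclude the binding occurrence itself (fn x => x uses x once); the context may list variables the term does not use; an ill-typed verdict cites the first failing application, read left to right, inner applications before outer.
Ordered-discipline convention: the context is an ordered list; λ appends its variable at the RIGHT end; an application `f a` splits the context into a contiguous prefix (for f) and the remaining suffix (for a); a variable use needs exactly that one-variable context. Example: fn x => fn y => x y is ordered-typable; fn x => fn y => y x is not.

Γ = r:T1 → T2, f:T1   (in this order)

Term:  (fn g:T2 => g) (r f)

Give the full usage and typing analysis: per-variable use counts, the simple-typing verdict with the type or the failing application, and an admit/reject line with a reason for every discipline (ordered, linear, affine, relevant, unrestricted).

usage: r: 1×; f: 1×; g (bound): 1×
left-to-right use order: g, r, f
typing: well-typed at T2
ordered ✓ (one use each (r, f, g); ordered split holds)
linear ✓ (r, f, g: one use apiece)
affine ✓ (none of r, f, g used more than once)
relevant ✓ (none of r, f, g goes unused)
unrestricted ✓ (type-checks (T2) and nothing is barred)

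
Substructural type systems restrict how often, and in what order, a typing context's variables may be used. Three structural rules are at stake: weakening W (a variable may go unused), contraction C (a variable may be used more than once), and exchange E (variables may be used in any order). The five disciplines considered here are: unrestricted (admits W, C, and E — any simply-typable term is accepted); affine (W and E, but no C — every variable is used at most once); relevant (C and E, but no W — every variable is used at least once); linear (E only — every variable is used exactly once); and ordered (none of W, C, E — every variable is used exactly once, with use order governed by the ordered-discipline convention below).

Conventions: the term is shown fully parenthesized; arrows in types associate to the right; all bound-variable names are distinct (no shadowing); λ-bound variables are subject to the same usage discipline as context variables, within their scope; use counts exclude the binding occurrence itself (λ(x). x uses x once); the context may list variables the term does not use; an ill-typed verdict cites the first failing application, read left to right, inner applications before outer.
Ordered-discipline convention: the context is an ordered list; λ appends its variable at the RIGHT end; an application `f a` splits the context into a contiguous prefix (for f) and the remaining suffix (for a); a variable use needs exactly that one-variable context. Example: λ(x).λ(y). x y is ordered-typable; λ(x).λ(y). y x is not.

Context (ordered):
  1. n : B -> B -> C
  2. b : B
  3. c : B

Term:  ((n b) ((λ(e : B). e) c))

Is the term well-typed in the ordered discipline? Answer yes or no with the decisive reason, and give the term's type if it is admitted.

yes — n, b, c, e once each; derivable with no W/C/E; term : C
use counts: n: 1×; b: 1×; c: 1×; e (bound): 1×
use order (left to right): n, b, e, c
typing: well-typed — term : C
per-discipline verdicts: ordered ✓ | linear ✓ | affine ✓ | relevant ✓ | unrestricted ✓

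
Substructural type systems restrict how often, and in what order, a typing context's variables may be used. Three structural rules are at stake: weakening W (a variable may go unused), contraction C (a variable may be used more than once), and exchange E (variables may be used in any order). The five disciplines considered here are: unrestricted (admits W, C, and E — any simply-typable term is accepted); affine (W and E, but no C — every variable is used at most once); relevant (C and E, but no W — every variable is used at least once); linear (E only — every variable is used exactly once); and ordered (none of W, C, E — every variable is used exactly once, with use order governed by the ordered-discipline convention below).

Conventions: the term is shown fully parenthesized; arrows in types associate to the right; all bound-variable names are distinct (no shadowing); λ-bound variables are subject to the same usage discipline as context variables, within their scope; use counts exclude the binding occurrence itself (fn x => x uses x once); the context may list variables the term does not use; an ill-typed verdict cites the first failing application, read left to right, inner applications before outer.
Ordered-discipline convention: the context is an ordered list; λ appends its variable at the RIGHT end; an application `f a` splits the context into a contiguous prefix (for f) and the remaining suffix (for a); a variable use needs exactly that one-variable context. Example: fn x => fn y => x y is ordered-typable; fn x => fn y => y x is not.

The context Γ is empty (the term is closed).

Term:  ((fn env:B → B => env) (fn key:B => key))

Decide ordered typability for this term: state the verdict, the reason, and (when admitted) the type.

yes — env, key once each; derivable with no W/C/E; term : B → B
use counts: env [bound] ×1, key [bound] ×1
left-to-right use order: env, key
typing: the term checks, with type B → B
summary: ordered ✓ · linear ✓ · affine ✓ · relevant ✓ · unrestricted ✓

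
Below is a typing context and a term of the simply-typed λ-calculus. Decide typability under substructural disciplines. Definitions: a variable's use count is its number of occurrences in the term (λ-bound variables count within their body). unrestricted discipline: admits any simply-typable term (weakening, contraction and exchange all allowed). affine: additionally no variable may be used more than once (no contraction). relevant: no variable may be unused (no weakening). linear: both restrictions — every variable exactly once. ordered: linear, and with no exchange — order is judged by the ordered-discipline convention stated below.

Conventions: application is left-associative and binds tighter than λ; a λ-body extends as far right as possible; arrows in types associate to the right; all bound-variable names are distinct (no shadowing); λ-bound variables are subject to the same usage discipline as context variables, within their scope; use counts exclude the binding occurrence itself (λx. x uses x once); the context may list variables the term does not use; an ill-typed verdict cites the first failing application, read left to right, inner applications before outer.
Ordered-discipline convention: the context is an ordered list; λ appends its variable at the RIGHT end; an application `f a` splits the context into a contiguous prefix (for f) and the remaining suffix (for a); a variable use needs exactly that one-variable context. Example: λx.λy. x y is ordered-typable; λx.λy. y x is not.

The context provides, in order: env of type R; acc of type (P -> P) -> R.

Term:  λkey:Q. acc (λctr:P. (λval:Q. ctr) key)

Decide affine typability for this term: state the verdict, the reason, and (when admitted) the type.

yes — env, acc, key, ctr, val: no repeats, contraction unneeded; term : Q -> R
use counts: env=0, acc=1, key [bound]=1, ctr [bound]=1, val [bound]=0
uses in reading order: acc, ctr, key
typing: well-typed — term : Q -> R
all disciplines: ordered ✗ · linear ✗ · affine ✓ · relevant ✗ · unrestricted ✓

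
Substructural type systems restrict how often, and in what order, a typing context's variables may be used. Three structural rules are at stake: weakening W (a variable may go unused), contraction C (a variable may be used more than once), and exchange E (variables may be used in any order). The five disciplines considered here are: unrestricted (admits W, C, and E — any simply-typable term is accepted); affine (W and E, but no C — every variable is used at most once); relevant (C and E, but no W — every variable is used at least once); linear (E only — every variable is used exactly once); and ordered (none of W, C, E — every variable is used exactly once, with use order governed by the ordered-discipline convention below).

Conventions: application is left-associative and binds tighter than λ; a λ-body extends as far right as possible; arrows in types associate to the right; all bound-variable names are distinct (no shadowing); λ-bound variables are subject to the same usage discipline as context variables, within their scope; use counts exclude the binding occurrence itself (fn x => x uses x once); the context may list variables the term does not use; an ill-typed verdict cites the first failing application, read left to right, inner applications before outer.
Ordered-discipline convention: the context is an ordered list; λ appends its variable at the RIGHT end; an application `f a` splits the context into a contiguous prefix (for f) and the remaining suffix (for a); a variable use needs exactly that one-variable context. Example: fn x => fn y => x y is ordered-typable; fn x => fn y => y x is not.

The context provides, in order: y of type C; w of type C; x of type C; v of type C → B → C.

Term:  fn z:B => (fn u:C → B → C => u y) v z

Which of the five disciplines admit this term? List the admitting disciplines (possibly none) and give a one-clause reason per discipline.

admitting disciplines: affine, unrestricted
variable uses: y: 1; w: 0; x: 0; v: 1; z (λ-bound): 1; u (λ-bound): 1
left-to-right use order: u, y, v, z
typing: the term checks, with type B → C
ordered: ✗, unused: w, x — weakening required
linear: ✗, unused: w, x — weakening required
affine: ✓, none of y, w, x, v, z, u used more than once
relevant: ✗, unused: w, x — weakening required
unrestricted: ✓, typability at B → C is all that's needed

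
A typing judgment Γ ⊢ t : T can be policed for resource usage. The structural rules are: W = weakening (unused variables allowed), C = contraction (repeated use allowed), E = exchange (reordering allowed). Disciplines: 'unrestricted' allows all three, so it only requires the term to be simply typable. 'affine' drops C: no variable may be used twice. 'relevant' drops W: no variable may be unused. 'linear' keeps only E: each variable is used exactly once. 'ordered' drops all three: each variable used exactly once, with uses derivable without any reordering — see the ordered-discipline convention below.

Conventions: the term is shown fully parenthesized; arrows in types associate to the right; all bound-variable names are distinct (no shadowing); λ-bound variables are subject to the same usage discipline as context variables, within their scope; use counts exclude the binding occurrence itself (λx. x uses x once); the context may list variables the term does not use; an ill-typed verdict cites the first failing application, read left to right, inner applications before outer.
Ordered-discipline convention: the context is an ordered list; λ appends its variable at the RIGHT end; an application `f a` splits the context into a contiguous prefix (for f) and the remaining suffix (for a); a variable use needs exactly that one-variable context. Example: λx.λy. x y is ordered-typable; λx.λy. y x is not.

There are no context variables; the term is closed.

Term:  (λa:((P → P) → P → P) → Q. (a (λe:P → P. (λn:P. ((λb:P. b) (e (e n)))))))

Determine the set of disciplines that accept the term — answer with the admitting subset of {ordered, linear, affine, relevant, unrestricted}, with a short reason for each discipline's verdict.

admitted by: relevant, unrestricted
counts: a (bound) ×1, e (bound) ×2, n (bound) ×1, b (bound) ×1
left-to-right use order: a, b, e, e, n
typing: the term checks, with type (((P → P) → P → P) → Q) → Q
ordered: ✗, e ×2 used more than once (contraction)
linear: ✗, e ×2 used more than once (contraction)
affine: ✗, e ×2 used more than once (contraction)
relevant: ✓, none of a, e, n, b goes unused
unrestricted: ✓, type-checks ((((P → P) → P → P) → Q) → Q) and nothing is barred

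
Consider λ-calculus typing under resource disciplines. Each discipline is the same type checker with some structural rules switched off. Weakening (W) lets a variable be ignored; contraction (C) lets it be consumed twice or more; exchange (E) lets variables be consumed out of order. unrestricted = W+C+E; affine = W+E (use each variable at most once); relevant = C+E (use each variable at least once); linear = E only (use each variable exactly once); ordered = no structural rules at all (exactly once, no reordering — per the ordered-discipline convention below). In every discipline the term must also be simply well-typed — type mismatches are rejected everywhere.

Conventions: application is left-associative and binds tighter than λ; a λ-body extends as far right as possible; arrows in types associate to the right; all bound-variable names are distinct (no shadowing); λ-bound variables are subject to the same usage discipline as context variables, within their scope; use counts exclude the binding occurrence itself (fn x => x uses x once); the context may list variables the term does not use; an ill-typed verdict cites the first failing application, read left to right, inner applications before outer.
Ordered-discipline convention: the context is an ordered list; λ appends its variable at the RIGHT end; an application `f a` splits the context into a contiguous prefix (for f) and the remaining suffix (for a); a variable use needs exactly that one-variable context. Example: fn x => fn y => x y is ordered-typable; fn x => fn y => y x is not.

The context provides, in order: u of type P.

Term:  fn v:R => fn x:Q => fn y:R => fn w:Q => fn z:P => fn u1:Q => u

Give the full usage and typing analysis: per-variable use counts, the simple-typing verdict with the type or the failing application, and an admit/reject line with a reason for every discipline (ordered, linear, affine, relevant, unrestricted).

counts: u: 1×; v (bound): 0×; x (bound): 0×; y (bound): 0×; w (bound): 0×; z (bound): 0×; u1 (bound): 0×
use order (left to right): u
typing: well-typed at R → Q → R → Q → P → Q → P
ordered: ✗ — v, x, y, w, z, u1 never used (weakening)
linear: ✗ — v, x, y, w, z, u1 never used (weakening)
affine: ✓ — no duplicate uses among u, v, x, y, w, z, u1
relevant: ✗ — v, x, y, w, z, u1 never used (weakening)
unrestricted: ✓ — simply typable at R → Q → R → Q → P → Q → P; W, C, E all held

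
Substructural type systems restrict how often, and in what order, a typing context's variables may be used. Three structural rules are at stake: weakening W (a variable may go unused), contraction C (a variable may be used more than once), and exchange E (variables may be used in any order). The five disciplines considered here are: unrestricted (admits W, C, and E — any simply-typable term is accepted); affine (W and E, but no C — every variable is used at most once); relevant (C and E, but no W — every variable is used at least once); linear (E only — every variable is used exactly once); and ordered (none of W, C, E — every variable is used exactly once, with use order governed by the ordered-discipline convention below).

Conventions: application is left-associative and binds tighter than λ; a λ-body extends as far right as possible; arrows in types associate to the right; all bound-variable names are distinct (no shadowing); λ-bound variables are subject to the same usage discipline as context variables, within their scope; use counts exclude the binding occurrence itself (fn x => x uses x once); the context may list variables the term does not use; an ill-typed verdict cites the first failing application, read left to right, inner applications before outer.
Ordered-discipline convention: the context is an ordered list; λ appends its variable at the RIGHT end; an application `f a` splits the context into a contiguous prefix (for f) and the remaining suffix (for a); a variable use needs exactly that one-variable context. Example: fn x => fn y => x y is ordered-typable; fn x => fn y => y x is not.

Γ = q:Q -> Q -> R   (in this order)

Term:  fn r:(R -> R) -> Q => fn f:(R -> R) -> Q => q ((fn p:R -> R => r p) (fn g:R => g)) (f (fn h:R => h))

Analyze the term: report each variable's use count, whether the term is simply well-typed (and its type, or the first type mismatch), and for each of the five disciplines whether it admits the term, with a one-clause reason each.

use counts: q: 1×, r (bound): 1×, f (bound): 1×, p (bound): 1×, g (bound): 1×, h (bound): 1×
uses in reading order: q, r, p, g, f, h
typing: the term checks, with type ((R -> R) -> Q) -> ((R -> R) -> Q) -> R
ordered: ✓, single-use (q, r, f, p, g, h), ordered derivation ok
linear: ✓, each of q, r, f, p, g, h used exactly once
affine: ✓, q, r, f, p, g, h: no repeats, contraction unneeded
relevant: ✓, q, r, f, p, g, h: all used, weakening unneeded
unrestricted: ✓, type-checks (((R -> R) -> Q) -> ((R -> R) -> Q) -> R) and nothing is barred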